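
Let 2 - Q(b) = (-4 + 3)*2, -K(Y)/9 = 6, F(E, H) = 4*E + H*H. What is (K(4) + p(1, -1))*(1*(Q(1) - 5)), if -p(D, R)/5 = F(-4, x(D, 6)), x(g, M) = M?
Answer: 154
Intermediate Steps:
F(E, H) = H**2 + 4*E (F(E, H) = 4*E + H**2 = H**2 + 4*E)
K(Y) = -54 (K(Y) = -9*6 = -54)
Q(b) = 4 (Q(b) = 2 - (-4 + 3)*2 = 2 - (-1)*2 = 2 - 1*(-2) = 2 + 2 = 4)
p(D, R) = -100 (p(D, R) = -5*(6**2 + 4*(-4)) = -5*(36 - 16) = -5*20 = -100)
(K(4) + p(1, -1))*(1*(Q(1) - 5)) = (-54 - 100)*(1*(4 - 5)) = -154*(-1) = 154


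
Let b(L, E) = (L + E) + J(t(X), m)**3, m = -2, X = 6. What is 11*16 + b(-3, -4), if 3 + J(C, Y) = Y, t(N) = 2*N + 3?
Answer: 44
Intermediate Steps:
t(N) = 3 + 2*N
J(C, Y) = -3 + Y
b(L, E) = -125 + E + L (b(L, E) = (L + E) + (-3 - 2)**3 = (E + L) + (-5)**3 = (E + L) - 125 = -125 + E + L)
11*16 + b(-3, -4) = 11*16 + (-125 - 4 - 3) = 176 - 132 = 44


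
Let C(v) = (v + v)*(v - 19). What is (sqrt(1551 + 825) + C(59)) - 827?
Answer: 3893 + 6*sqrt(66) ≈ 3941.7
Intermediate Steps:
C(v) = 2*v*(-19 + v) (C(v) = (2*v)*(-19 + v) = 2*v*(-19 + v))
(sqrt(1551 + 825) + C(59)) - 827 = (sqrt(1551 + 825) + 2*59*(-19 + 59)) - 827 = (sqrt(2376) + 2*59*40) - 827 = (6*sqrt(66) + 4720) - 827 = (4720 + 6*sqrt(66)) - 827 = 3893 + 6*sqrt(66)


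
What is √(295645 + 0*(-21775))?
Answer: √295645 ≈ 543.73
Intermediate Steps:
√(295645 + 0*(-21775)) = √(295645 + 0) = √295645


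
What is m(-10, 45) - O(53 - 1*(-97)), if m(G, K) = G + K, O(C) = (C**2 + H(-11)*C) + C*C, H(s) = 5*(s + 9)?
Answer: -43465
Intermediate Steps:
H(s) = 45 + 5*s (H(s) = 5*(9 + s) = 45 + 5*s)
O(C) = -10*C + 2*C**2 (O(C) = (C**2 + (45 + 5*(-11))*C) + C*C = (C**2 + (45 - 55)*C) + C**2 = (C**2 - 10*C) + C**2 = -10*C + 2*C**2)
m(-10, 45) - O(53 - 1*(-97)) = (-10 + 45) - 2*(53 - 1*(-97))*(-5 + (53 - 1*(-97))) = 35 - 2*(53 + 97)*(-5 + (53 + 97)) = 35 - 2*150*(-5 + 150) = 35 - 2*150*145 = 35 - 1*43500 = 35 - 43500 = -43465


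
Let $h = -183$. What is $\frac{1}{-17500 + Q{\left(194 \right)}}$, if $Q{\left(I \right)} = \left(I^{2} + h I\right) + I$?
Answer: $- \frac{1}{15172} \approx -6.5911 \cdot 10^{-5}$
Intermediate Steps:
$Q{\left(I \right)} = I^{2} - 182 I$ ($Q{\left(I \right)} = \left(I^{2} - 183 I\right) + I = I^{2} - 182 I$)
$\frac{1}{-17500 + Q{\left(194 \right)}} = \frac{1}{-17500 + 194 \left(-182 + 194\right)} = \frac{1}{-17500 + 194 \cdot 12} = \frac{1}{-17500 + 2328} = \frac{1}{-15172} = - \frac{1}{15172}$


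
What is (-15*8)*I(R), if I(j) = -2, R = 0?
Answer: 240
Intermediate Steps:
(-15*8)*I(R) = -15*8*(-2) = -120*(-2) = 240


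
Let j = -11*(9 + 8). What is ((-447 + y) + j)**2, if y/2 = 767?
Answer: 810000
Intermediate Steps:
y = 1534 (y = 2*767 = 1534)
j = -187 (j = -11*17 = -187)
((-447 + y) + j)**2 = ((-447 + 1534) - 187)**2 = (1087 - 187)**2 = 900**2 = 810000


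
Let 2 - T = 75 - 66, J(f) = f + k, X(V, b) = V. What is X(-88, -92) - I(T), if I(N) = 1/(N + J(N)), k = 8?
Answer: -527/6 ≈ -87.833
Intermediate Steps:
J(f) = 8 + f (J(f) = f + 8 = 8 + f)
T = -7 (T = 2 - (75 - 66) = 2 - 1*9 = 2 - 9 = -7)
I(N) = 1/(8 + 2*N) (I(N) = 1/(N + (8 + N)) = 1/(8 + 2*N))
X(-88, -92) - I(T) = -88 - 1/(2*(4 - 7)) = -88 - 1/(2*(-3)) = -88 - (-1)/(2*3) = -88 - 1*(-1/6) = -88 + 1/6 = -527/6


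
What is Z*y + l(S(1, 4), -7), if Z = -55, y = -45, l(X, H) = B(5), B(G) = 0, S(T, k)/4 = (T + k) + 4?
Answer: 2475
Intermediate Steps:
S(T, k) = 16 + 4*T + 4*k (S(T, k) = 4*((T + k) + 4) = 4*(4 + T + k) = 16 + 4*T + 4*k)
l(X, H) = 0
Z*y + l(S(1, 4), -7) = -55*(-45) + 0 = 2475 + 0 = 2475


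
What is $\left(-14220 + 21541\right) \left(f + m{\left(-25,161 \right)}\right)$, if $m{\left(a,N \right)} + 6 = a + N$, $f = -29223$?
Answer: $-212989853$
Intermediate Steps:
$m{\left(a,N \right)} = -6 + N + a$ ($m{\left(a,N \right)} = -6 + \left(a + N\right) = -6 + \left(N + a\right) = -6 + N + a$)
$\left(-14220 + 21541\right) \left(f + m{\left(-25,161 \right)}\right) = \left(-14220 + 21541\right) \left(-29223 - -130\right) = 7321 \left(-29223 + 130\right) = 7321 \left(-29093\right) = -212989853$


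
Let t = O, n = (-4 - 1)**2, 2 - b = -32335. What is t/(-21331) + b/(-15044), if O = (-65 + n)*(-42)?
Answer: -715054467/320903564 ≈ -2.2283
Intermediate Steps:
b = 32337 (b = 2 - 1*(-32335) = 2 + 32335 = 32337)
n = 25 (n = (-5)**2 = 25)
O = 1680 (O = (-65 + 25)*(-42) = -40*(-42) = 1680)
t = 1680
t/(-21331) + b/(-15044) = 1680/(-21331) + 32337/(-15044) = 1680*(-1/21331) + 32337*(-1/15044) = -1680/21331 - 32337/15044 = -715054467/320903564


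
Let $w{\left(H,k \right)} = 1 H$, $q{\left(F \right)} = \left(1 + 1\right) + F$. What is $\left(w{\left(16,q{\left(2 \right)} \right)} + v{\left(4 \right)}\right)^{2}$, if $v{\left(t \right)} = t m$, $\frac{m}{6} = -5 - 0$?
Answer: $10816$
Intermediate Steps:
$m = -30$ ($m = 6 \left(-5 - 0\right) = 6 \left(-5 + 0\right) = 6 \left(-5\right) = -30$)
$q{\left(F \right)} = 2 + F$
$v{\left(t \right)} = - 30 t$ ($v{\left(t \right)} = t \left(-30\right) = - 30 t$)
$w{\left(H,k \right)} = H$
$\left(w{\left(16,q{\left(2 \right)} \right)} + v{\left(4 \right)}\right)^{2} = \left(16 - 120\right)^{2} = \left(-104\right)^{2} = 10816$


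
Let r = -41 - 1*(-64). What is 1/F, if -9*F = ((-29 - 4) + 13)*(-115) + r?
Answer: -9/2323 ≈ -0.0038743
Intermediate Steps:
r = 23 (r = -41 + 64 = 23)
F = -2323/9 (F = -(((-29 - 4) + 13)*(-115) + 23)/9 = -((-33 + 13)*(-115) + 23)/9 = -(-20*(-115) + 23)/9 = -(2300 + 23)/9 = -⅑*2323 = -2323/9 ≈ -258.11)
1/F = 1/(-2323/9) = -9/2323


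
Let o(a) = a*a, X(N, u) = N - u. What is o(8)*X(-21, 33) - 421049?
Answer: -424505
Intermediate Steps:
o(a) = a²
o(8)*X(-21, 33) - 421049 = 8²*(-21 - 1*33) - 421049 = 64*(-21 - 33) - 421049 = 64*(-54) - 421049 = -3456 - 421049 = -424505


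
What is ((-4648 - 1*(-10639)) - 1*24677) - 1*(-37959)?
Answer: 19273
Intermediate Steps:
((-4648 - 1*(-10639)) - 1*24677) - 1*(-37959) = ((-4648 + 10639) - 24677) + 37959 = (5991 - 24677) + 37959 = -18686 + 37959 = 19273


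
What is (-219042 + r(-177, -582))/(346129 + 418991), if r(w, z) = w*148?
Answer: -40873/127520 ≈ -0.32052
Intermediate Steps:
r(w, z) = 148*w
(-219042 + r(-177, -582))/(346129 + 418991) = (-219042 + 148*(-177))/(346129 + 418991) = (-219042 - 26196)/765120 = -245238*1/765120 = -40873/127520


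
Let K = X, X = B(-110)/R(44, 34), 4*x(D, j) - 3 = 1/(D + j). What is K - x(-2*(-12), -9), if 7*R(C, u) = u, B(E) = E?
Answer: -11941/510 ≈ -23.414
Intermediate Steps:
R(C, u) = u/7
x(D, j) = ¾ + 1/(4*(D + j))
X = -385/17 (X = -110/((⅐)*34) = -110/34/7 = -110*7/34 = -385/17 ≈ -22.647)
K = -385/17 ≈ -22.647
K - x(-2*(-12), -9) = -385/17 - (1 + 3*(-2*(-12)) + 3*(-9))/(4*(-2*(-12) - 9)) = -385/17 - (1 + 3*24 - 27)/(4*(24 - 9)) = -385/17 - (1 + 72 - 27)/(4*15) = -385/17 - 46/(4*15) = -385/17 - 1*23/30 = -385/17 - 23/30 = -11941/510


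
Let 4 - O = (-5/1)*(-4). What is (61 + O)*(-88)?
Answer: -3960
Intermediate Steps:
O = -16 (O = 4 - -5/1*(-4) = 4 - 1*(-5)*(-4) = 4 - (-5)*(-4) = 4 - 1*20 = 4 - 20 = -16)
(61 + O)*(-88) = (61 - 16)*(-88) = 45*(-88) = -3960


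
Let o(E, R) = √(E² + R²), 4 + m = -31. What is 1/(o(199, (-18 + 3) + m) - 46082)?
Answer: -46082/2123508623 - √42101/2123508623 ≈ -2.1797e-5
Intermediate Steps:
m = -35 (m = -4 - 31 = -35)
1/(o(199, (-18 + 3) + m) - 46082) = 1/(√(199² + ((-18 + 3) - 35)²) - 46082) = 1/(√(39601 + (-15 - 35)²) - 46082) = 1/(√(39601 + (-50)²) - 46082) = 1/(√(39601 + 2500) - 46082) = 1/(√42101 - 46082) = 1/(-46082 + √42101)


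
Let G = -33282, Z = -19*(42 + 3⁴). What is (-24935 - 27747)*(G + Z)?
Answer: 1876480158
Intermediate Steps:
Z = -2337 (Z = -19*(42 + 81) = -19*123 = -2337)
(-24935 - 27747)*(G + Z) = (-24935 - 27747)*(-33282 - 2337) = -52682*(-35619) = 1876480158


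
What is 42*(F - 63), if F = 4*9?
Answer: -1134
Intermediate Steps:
F = 36
42*(F - 63) = 42*(36 - 63) = 42*(-27) = -1134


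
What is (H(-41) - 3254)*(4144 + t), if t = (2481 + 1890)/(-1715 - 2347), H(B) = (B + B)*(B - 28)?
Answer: 6742641838/677 ≈ 9.9596e+6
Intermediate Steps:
H(B) = 2*B*(-28 + B) (H(B) = (2*B)*(-28 + B) = 2*B*(-28 + B))
t = -1457/1354 (t = 4371/(-4062) = 4371*(-1/4062) = -1457/1354 ≈ -1.0761)
(H(-41) - 3254)*(4144 + t) = (2*(-41)*(-28 - 41) - 3254)*(4144 - 1457/1354) = (2*(-41)*(-69) - 3254)*(5609519/1354) = (5658 - 3254)*(5609519/1354) = 2404*(5609519/1354) = 6742641838/677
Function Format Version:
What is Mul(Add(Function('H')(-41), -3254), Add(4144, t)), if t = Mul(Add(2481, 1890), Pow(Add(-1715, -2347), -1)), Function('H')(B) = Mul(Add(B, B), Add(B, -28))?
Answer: Rational(6742641838, 677) ≈ 9.9596e+6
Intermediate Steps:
Function('H')(B) = Mul(2, B, Add(-28, B)) (Function('H')(B) = Mul(Mul(2, B), Add(-28, B)) = Mul(2, B, Add(-28, B)))
t = Rational(-1457, 1354) (t = Mul(4371, Pow(-4062, -1)) = Mul(4371, Rational(-1, 4062)) = Rational(-1457, 1354) ≈ -1.0761)
Mul(Add(Function('H')(-41), -3254), Add(4144, t)) = Mul(Add(Mul(2, -41, Add(-28, -41)), -3254), Add(4144, Rational(-1457, 1354))) = Mul(Add(Mul(2, -41, -69), -3254), Rational(5609519, 1354)) = Mul(Add(5658, -3254), Rational(5609519, 1354)) = Mul(2404, Rational(5609519, 1354)) = Rational(6742641838, 677)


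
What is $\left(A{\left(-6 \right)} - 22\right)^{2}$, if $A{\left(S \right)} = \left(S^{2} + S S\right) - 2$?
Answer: $2304$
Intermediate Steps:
$A{\left(S \right)} = -2 + 2 S^{2}$ ($A{\left(S \right)} = \left(S^{2} + S^{2}\right) - 2 = 2 S^{2} - 2 = -2 + 2 S^{2}$)
$\left(A{\left(-6 \right)} - 22\right)^{2} = \left(\left(-2 + 2 \left(-6\right)^{2}\right) - 22\right)^{2} = \left(\left(-2 + 2 \cdot 36\right) - 22\right)^{2} = \left(\left(-2 + 72\right) - 22\right)^{2} = \left(70 - 22\right)^{2} = 48^{2} = 2304$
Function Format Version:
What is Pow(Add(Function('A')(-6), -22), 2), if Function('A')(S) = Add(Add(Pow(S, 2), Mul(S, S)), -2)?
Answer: 2304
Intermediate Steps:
Function('A')(S) = Add(-2, Mul(2, Pow(S, 2))) (Function('A')(S) = Add(Add(Pow(S, 2), Pow(S, 2)), -2) = Add(Mul(2, Pow(S, 2)), -2) = Add(-2, Mul(2, Pow(S, 2))))
Pow(Add(Function('A')(-6), -22), 2) = Pow(Add(Add(-2, Mul(2, Pow(-6, 2))), -22), 2) = Pow(Add(Add(-2, Mul(2, 36)), -22), 2) = Pow(Add(Add(-2, 72), -22), 2) = Pow(Add(70, -22), 2) = Pow(48, 2) = 2304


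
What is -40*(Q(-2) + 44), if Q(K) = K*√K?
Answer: -1760 + 80*I*√2 ≈ -1760.0 + 113.14*I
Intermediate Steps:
Q(K) = K^(3/2)
-40*(Q(-2) + 44) = -40*((-2)^(3/2) + 44) = -40*(-2*I*√2 + 44) = -40*(44 - 2*I*√2) = -1760 + 80*I*√2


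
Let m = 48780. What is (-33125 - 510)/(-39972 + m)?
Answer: -33635/8808 ≈ -3.8187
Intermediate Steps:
(-33125 - 510)/(-39972 + m) = (-33125 - 510)/(-39972 + 48780) = -33635/8808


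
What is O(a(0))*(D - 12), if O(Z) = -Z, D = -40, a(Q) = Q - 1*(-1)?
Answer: 52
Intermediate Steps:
a(Q) = 1 + Q (a(Q) = Q + 1 = 1 + Q)
O(a(0))*(D - 12) = (-(1 + 0))*(-40 - 12) = -1*1*(-52) = -1*(-52) = 52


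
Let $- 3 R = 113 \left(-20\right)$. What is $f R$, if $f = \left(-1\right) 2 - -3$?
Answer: $\frac{2260}{3} \approx 753.33$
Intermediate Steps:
$R = \frac{2260}{3}$ ($R = - \frac{113 \left(-20\right)}{3} = \left(- \frac{1}{3}\right) \left(-2260\right) = \frac{2260}{3} \approx 753.33$)
$f = 1$ ($f = -2 + 3 = 1$)
$f R = 1 \cdot \frac{2260}{3} = \frac{2260}{3}$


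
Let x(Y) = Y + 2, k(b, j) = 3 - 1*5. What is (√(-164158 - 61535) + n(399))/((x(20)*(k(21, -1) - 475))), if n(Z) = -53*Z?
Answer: 133/66 - I*√25077/3498 ≈ 2.0152 - 0.045271*I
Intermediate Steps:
k(b, j) = -2 (k(b, j) = 3 - 5 = -2)
x(Y) = 2 + Y
(√(-164158 - 61535) + n(399))/((x(20)*(k(21, -1) - 475))) = (√(-164158 - 61535) - 53*399)/(((2 + 20)*(-2 - 475))) = (√(-225693) - 21147)/((22*(-477))) = (3*I*√25077 - 21147)/(-10494) = (-21147 + 3*I*√25077)*(-1/10494) = 133/66 - I*√25077/3498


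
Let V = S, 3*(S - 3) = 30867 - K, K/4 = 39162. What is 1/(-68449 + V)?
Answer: -1/110373 ≈ -9.0602e-6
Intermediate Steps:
K = 156648 (K = 4*39162 = 156648)
S = -41924 (S = 3 + (30867 - 1*156648)/3 = 3 + (30867 - 156648)/3 = 3 + (1/3)*(-125781) = 3 - 41927 = -41924)
V = -41924
1/(-68449 + V) = 1/(-68449 - 41924) = 1/(-110373) = -1/110373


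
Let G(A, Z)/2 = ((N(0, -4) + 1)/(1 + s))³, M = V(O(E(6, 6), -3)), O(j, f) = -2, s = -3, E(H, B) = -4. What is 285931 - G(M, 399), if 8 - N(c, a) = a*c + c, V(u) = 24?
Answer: 1144453/4 ≈ 2.8611e+5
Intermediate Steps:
N(c, a) = 8 - c - a*c (N(c, a) = 8 - (a*c + c) = 8 - (c + a*c) = 8 + (-c - a*c) = 8 - c - a*c)
M = 24
G(A, Z) = -729/4 (G(A, Z) = 2*(((8 - 1*0 - 1*(-4)*0) + 1)/(1 - 3))³ = 2*(((8 + 0 + 0) + 1)/(-2))³ = 2*((8 + 1)*(-½))³ = 2*(9*(-½))³ = 2*(-9/2)³ = 2*(-729/8) = -729/4)
285931 - G(M, 399) = 285931 - 1*(-729/4) = 285931 + 729/4 = 1144453/4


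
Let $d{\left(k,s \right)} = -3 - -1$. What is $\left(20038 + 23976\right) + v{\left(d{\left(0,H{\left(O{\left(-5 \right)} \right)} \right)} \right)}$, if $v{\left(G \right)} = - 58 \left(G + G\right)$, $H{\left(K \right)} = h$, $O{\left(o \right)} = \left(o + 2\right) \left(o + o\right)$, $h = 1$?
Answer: $44246$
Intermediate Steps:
$O{\left(o \right)} = 2 o \left(2 + o\right)$ ($O{\left(o \right)} = \left(2 + o\right) 2 o = 2 o \left(2 + o\right)$)
$H{\left(K \right)} = 1$
$d{\left(k,s \right)} = -2$ ($d{\left(k,s \right)} = -3 + 1 = -2$)
$v{\left(G \right)} = - 116 G$ ($v{\left(G \right)} = - 58 \cdot 2 G = - 116 G$)
$\left(20038 + 23976\right) + v{\left(d{\left(0,H{\left(O{\left(-5 \right)} \right)} \right)} \right)} = \left(20038 + 23976\right) - -232 = 44014 + 232 = 44246$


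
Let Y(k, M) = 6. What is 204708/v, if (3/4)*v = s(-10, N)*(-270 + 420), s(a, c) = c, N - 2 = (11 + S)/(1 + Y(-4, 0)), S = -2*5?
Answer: 119413/250 ≈ 477.65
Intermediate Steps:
S = -10
N = 15/7 (N = 2 + (11 - 10)/(1 + 6) = 2 + 1/7 = 2 + 1*(⅐) = 2 + ⅐ = 15/7 ≈ 2.1429)
v = 3000/7 (v = 4*(15*(-270 + 420)/7)/3 = 4*((15/7)*150)/3 = (4/3)*(2250/7) = 3000/7 ≈ 428.57)
204708/v = 204708/(3000/7) = 204708*(7/3000) = 119413/250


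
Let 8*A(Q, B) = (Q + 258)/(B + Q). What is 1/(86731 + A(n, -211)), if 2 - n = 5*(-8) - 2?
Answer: 668/57936157 ≈ 1.1530e-5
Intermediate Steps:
n = 44 (n = 2 - (5*(-8) - 2) = 2 - (-40 - 2) = 2 - 1*(-42) = 2 + 42 = 44)
A(Q, B) = (258 + Q)/(8*(B + Q)) (A(Q, B) = ((Q + 258)/(B + Q))/8 = ((258 + Q)/(B + Q))/8 = (258 + Q)/(8*(B + Q)))
1/(86731 + A(n, -211)) = 1/(86731 + (258 + 44)/(8*(-211 + 44))) = 1/(86731 + (1/8)*302/(-167)) = 1/(86731 + (1/8)*(-1/167)*302) = 1/(86731 - 151/668) = 1/(57936157/668) = 668/57936157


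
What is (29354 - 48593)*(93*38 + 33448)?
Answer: -711496698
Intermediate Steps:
(29354 - 48593)*(93*38 + 33448) = -19239*(3534 + 33448) = -19239*36982 = -711496698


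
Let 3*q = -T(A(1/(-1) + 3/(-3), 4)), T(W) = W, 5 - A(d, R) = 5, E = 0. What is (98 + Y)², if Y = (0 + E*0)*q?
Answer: 9604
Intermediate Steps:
A(d, R) = 0 (A(d, R) = 5 - 1*5 = 5 - 5 = 0)
q = 0 (q = (-1*0)/3 = (⅓)*0 = 0)
Y = 0 (Y = (0 + 0*0)*0 = (0 + 0)*0 = 0*0 = 0)
(98 + Y)² = (98 + 0)² = 98² = 9604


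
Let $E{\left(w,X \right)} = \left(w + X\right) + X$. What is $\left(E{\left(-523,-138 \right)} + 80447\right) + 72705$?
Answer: $152353$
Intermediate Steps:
$E{\left(w,X \right)} = w + 2 X$ ($E{\left(w,X \right)} = \left(X + w\right) + X = w + 2 X$)
$\left(E{\left(-523,-138 \right)} + 80447\right) + 72705 = \left(\left(-523 + 2 \left(-138\right)\right) + 80447\right) + 72705 = \left(\left(-523 - 276\right) + 80447\right) + 72705 = \left(-799 + 80447\right) + 72705 = 79648 + 72705 = 152353$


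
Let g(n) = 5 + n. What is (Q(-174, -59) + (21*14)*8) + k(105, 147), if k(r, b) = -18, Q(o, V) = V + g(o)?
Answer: 2106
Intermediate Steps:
Q(o, V) = 5 + V + o (Q(o, V) = V + (5 + o) = 5 + V + o)
(Q(-174, -59) + (21*14)*8) + k(105, 147) = ((5 - 59 - 174) + (21*14)*8) - 18 = (-228 + 294*8) - 18 = (-228 + 2352) - 18 = 2124 - 18 = 2106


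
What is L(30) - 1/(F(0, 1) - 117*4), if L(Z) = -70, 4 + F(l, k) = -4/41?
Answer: -1354879/19356 ≈ -69.998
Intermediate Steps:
F(l, k) = -168/41 (F(l, k) = -4 - 4/41 = -168/41)
L(30) - 1/(F(0, 1) - 117*4) = -70 - 1/(-168/41 - 117*4) = -70 - 1/(-168/41 - 468) = -70 - 1/(-19356/41) = -70 - 1*(-41/19356) = -70 + 41/19356 = -1354879/19356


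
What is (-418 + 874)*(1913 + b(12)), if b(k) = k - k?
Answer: 872328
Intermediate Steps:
b(k) = 0
(-418 + 874)*(1913 + b(12)) = (-418 + 874)*(1913 + 0) = 456*1913 = 872328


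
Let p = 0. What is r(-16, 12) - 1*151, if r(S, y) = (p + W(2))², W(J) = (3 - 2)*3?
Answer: -142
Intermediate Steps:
W(J) = 3 (W(J) = 1*3 = 3)
r(S, y) = 9 (r(S, y) = (0 + 3)² = 3² = 9)
r(-16, 12) - 1*151 = 9 - 1*151 = 9 - 151 = -142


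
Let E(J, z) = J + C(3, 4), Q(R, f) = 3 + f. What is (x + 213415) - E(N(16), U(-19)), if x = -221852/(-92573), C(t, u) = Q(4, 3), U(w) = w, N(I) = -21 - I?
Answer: 19759558410/92573 ≈ 2.1345e+5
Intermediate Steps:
C(t, u) = 6 (C(t, u) = 3 + 3 = 6)
x = 221852/92573 (x = -221852*(-1/92573) = 221852/92573 ≈ 2.3965)
E(J, z) = 6 + J (E(J, z) = J + 6 = 6 + J)
(x + 213415) - E(N(16), U(-19)) = (221852/92573 + 213415) - (6 + (-21 - 1*16)) = 19756688647/92573 - (6 + (-21 - 16)) = 19756688647/92573 - (6 - 37) = 19756688647/92573 - 1*(-31) = 19756688647/92573 + 31 = 19759558410/92573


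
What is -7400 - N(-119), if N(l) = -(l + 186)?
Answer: -7333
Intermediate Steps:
N(l) = -186 - l (N(l) = -(186 + l) = -186 - l)
-7400 - N(-119) = -7400 - (-186 - 1*(-119)) = -7400 - (-186 + 119) = -7400 - 1*(-67) = -7400 + 67 = -7333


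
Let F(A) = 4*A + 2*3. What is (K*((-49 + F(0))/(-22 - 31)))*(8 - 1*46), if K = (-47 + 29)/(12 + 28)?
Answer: 7353/530 ≈ 13.874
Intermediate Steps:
F(A) = 6 + 4*A (F(A) = 4*A + 6 = 6 + 4*A)
K = -9/20 (K = -18/40 = -18*1/40 = -9/20 ≈ -0.45000)
(K*((-49 + F(0))/(-22 - 31)))*(8 - 1*46) = (-9*(-49 + (6 + 4*0))/(20*(-22 - 31)))*(8 - 1*46) = (-9*(-49 + (6 + 0))/(20*(-53)))*(8 - 46) = -9*(-49 + 6)*(-1)/(20*53)*(-38) = -(-387)*(-1)/(20*53)*(-38) = -9/20*43/53*(-38) = -387/1060*(-38) = 7353/530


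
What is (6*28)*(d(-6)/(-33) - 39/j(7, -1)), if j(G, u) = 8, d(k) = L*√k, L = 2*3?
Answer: -819 - 336*I*√6/11 ≈ -819.0 - 74.821*I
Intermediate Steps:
L = 6
d(k) = 6*√k
(6*28)*(d(-6)/(-33) - 39/j(7, -1)) = (6*28)*((6*√(-6))/(-33) - 39/8) = 168*((6*(I*√6))*(-1/33) - 39*⅛) = 168*((6*I*√6)*(-1/33) - 39/8) = 168*(-2*I*√6/11 - 39/8) = 168*(-39/8 - 2*I*√6/11) = -819 - 336*I*√6/11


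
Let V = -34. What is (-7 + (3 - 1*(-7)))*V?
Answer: -102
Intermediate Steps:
(-7 + (3 - 1*(-7)))*V = (-7 + (3 - 1*(-7)))*(-34) = (-7 + (3 + 7))*(-34) = (-7 + 10)*(-34) = 3*(-34) = -102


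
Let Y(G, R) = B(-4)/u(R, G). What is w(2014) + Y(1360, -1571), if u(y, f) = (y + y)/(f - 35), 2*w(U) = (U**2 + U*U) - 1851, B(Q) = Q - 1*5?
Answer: 6370835918/1571 ≈ 4.0553e+6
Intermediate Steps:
B(Q) = -5 + Q (B(Q) = Q - 5 = -5 + Q)
w(U) = -1851/2 + U**2 (w(U) = ((U**2 + U*U) - 1851)/2 = ((U**2 + U**2) - 1851)/2 = (2*U**2 - 1851)/2 = (-1851 + 2*U**2)/2 = -1851/2 + U**2)
u(y, f) = 2*y/(-35 + f) (u(y, f) = (2*y)/(-35 + f) = 2*y/(-35 + f))
Y(G, R) = -9*(-35 + G)/(2*R) (Y(G, R) = (-5 - 4)/((2*R/(-35 + G))) = -9*(-35 + G)/(2*R))
w(2014) + Y(1360, -1571) = (-1851/2 + 2014**2) + (9/2)*(35 - 1*1360)/(-1571) = (-1851/2 + 4056196) + (9/2)*(-1/1571)*(35 - 1360) = 8110541/2 + (9/2)*(-1/1571)*(-1325) = 8110541/2 + 11925/3142 = 6370835918/1571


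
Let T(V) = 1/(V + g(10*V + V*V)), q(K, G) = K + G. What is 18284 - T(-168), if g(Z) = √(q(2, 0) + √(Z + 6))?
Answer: 18284 + 1/(168 - √(2 + 15*√118)) ≈ 18284.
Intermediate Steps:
q(K, G) = G + K
g(Z) = √(2 + √(6 + Z)) (g(Z) = √((0 + 2) + √(Z + 6)) = √(2 + √(6 + Z)))
T(V) = 1/(V + √(2 + √(6 + V² + 10*V))) (T(V) = 1/(V + √(2 + √(6 + (10*V + V*V)))) = 1/(V + √(2 + √(6 + (10*V + V²)))) = 1/(V + √(2 + √(6 + (V² + 10*V)))) = 1/(V + √(2 + √(6 + V² + 10*V))))
18284 - T(-168) = 18284 - 1/(-168 + √(2 + √(6 - 168*(10 - 168)))) = 18284 - 1/(-168 + √(2 + √(6 - 168*(-158)))) = 18284 - 1/(-168 + √(2 + √(6 + 26544))) = 18284 - 1/(-168 + √(2 + √26550)) = 18284 - 1/(-168 + √(2 + 15*√118))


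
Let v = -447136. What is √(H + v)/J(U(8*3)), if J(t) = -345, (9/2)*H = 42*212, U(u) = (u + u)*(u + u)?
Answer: -4*I*√250401/1035 ≈ -1.9339*I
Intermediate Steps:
U(u) = 4*u² (U(u) = (2*u)*(2*u) = 4*u²)
H = 5936/3 (H = 2*(42*212)/9 = (2/9)*8904 = 5936/3 ≈ 1978.7)
√(H + v)/J(U(8*3)) = √(5936/3 - 447136)/(-345) = √(-1335472/3)*(-1/345) = (4*I*√250401/3)*(-1/345) = -4*I*√250401/1035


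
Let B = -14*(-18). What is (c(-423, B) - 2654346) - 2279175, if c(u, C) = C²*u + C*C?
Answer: -31732209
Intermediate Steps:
B = 252 (B = -1*(-252) = 252)
c(u, C) = C² + u*C² (c(u, C) = u*C² + C² = C² + u*C²)
(c(-423, B) - 2654346) - 2279175 = (252²*(1 - 423) - 2654346) - 2279175 = (63504*(-422) - 2654346) - 2279175 = (-26798688 - 2654346) - 2279175 = -29453034 - 2279175 = -31732209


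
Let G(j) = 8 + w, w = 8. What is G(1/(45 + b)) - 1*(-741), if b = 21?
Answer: 757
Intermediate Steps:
G(j) = 16 (G(j) = 8 + 8 = 16)
G(1/(45 + b)) - 1*(-741) = 16 - 1*(-741) = 16 + 741 = 757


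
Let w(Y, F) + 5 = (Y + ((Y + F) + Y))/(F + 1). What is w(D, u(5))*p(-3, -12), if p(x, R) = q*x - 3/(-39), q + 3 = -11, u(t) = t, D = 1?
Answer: -6017/39 ≈ -154.28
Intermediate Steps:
q = -14 (q = -3 - 11 = -14)
w(Y, F) = -5 + (F + 3*Y)/(1 + F) (w(Y, F) = -5 + (Y + ((Y + F) + Y))/(F + 1) = -5 + (Y + ((F + Y) + Y))/(1 + F) = -5 + (Y + (F + 2*Y))/(1 + F) = -5 + (F + 3*Y)/(1 + F))
p(x, R) = 1/13 - 14*x (p(x, R) = -14*x - 3/(-39) = -14*x - 3*(-1/39) = -14*x + 1/13 = 1/13 - 14*x)
w(D, u(5))*p(-3, -12) = ((-5 - 4*5 + 3*1)/(1 + 5))*(1/13 - 14*(-3)) = ((-5 - 20 + 3)/6)*(1/13 + 42) = ((1/6)*(-22))*(547/13) = -11/3*547/13 = -6017/39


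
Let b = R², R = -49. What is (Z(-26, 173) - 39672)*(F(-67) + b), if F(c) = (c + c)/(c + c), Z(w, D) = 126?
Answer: -94989492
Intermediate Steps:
F(c) = 1 (F(c) = (2*c)/((2*c)) = (2*c)*(1/(2*c)) = 1)
b = 2401 (b = (-49)² = 2401)
(Z(-26, 173) - 39672)*(F(-67) + b) = (126 - 39672)*(1 + 2401) = -39546*2402 = -94989492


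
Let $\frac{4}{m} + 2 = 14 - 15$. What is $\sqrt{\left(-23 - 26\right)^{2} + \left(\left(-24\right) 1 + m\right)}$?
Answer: $\frac{\sqrt{21381}}{3} \approx 48.741$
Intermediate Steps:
$m = - \frac{4}{3}$ ($m = \frac{4}{-2 + \left(14 - 15\right)} = \frac{4}{-2 - 1} = \frac{4}{-3} = 4 \left(- \frac{1}{3}\right) = - \frac{4}{3} \approx -1.3333$)
$\sqrt{\left(-23 - 26\right)^{2} + \left(\left(-24\right) 1 + m\right)} = \sqrt{\left(-23 - 26\right)^{2} - \frac{76}{3}} = \sqrt{\left(-49\right)^{2} - \frac{76}{3}} = \sqrt{2401 - \frac{76}{3}} = \sqrt{\frac{7127}{3}} = \frac{\sqrt{21381}}{3}$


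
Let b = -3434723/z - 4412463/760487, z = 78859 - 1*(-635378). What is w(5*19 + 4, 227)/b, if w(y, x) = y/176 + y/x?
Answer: -1970070167050713/20933418901821824 ≈ -0.094111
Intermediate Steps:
z = 714237 (z = 78859 + 635378 = 714237)
w(y, x) = y/176 + y/x (w(y, x) = y*(1/176) + y/x = y/176 + y/x)
b = -5763606525832/543167953419 (b = -3434723/714237 - 4412463/760487 = -5763606525832/543167953419 ≈ -10.611)
w(5*19 + 4, 227)/b = ((5*19 + 4)/176 + (5*19 + 4)/227)/(-5763606525832/543167953419) = ((95 + 4)/176 + (95 + 4)*(1/227))*(-543167953419/5763606525832) = ((1/176)*99 + 99*(1/227))*(-543167953419/5763606525832) = (9/16 + 99/227)*(-543167953419/5763606525832) = (3627/3632)*(-543167953419/5763606525832) = -1970070167050713/20933418901821824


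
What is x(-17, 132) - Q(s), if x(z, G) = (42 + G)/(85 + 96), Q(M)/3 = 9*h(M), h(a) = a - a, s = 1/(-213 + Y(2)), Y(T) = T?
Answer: 174/181 ≈ 0.96133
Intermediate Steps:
s = -1/211 (s = 1/(-213 + 2) = 1/(-211) = -1/211 ≈ -0.0047393)
h(a) = 0
Q(M) = 0 (Q(M) = 3*(9*0) = 3*0 = 0)
x(z, G) = 42/181 + G/181 (x(z, G) = (42 + G)/181 = (42 + G)*(1/181) = 42/181 + G/181)
x(-17, 132) - Q(s) = (42/181 + (1/181)*132) - 1*0 = (42/181 + 132/181) + 0 = 174/181 + 0 = 174/181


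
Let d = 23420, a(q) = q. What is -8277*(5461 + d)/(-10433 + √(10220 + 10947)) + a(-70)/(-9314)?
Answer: 11614506716709067/506804181554 + 239048037*√21167/108826322 ≈ 23237.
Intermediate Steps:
-8277*(5461 + d)/(-10433 + √(10220 + 10947)) + a(-70)/(-9314) = -8277*(5461 + 23420)/(-10433 + √(10220 + 10947)) - 70/(-9314) = -8277*28881/(-10433 + √21167) - 70*(-1/9314) = -8277*28881/(-10433 + √21167) + 35/4657 = -8277/(-10433/28881 + √21167/28881) + 35/4657 = 35/4657 - 8277/(-10433/28881 + √21167/28881)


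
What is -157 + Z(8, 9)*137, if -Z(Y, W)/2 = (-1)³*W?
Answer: 2309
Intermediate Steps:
Z(Y, W) = 2*W (Z(Y, W) = -2*(-1)³*W = -(-2)*W = 2*W)
-157 + Z(8, 9)*137 = -157 + (2*9)*137 = -157 + 18*137 = -157 + 2466 = 2309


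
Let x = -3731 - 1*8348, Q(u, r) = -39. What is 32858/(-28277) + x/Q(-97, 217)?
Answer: 340276421/1102803 ≈ 308.56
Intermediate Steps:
x = -12079 (x = -3731 - 8348 = -12079)
32858/(-28277) + x/Q(-97, 217) = 32858/(-28277) - 12079/(-39) = 32858*(-1/28277) - 12079*(-1/39) = -32858/28277 + 12079/39 = 340276421/1102803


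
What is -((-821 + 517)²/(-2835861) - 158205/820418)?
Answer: 524467139393/2326591409898 ≈ 0.22542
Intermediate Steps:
-((-821 + 517)²/(-2835861) - 158205/820418) = -((-304)²*(-1/2835861) - 158205*1/820418) = -(92416*(-1/2835861) - 158205/820418) = -(-92416/2835861 - 158205/820418) = -1*(-524467139393/2326591409898) = 524467139393/2326591409898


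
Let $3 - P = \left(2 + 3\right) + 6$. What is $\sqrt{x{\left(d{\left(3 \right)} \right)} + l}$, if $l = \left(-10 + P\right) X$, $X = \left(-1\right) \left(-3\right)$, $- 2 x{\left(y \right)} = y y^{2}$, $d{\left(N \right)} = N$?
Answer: $\frac{3 i \sqrt{30}}{2} \approx 8.2158 i$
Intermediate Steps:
$x{\left(y \right)} = - \frac{y^{3}}{2}$ ($x{\left(y \right)} = - \frac{y y^{2}}{2} = - \frac{y^{3}}{2}$)
$X = 3$
$P = -8$ ($P = 3 - \left(\left(2 + 3\right) + 6\right) = 3 - \left(5 + 6\right) = 3 - 11 = -8$)
$l = -54$ ($l = \left(-10 - 8\right) 3 = \left(-18\right) 3 = -54$)
$\sqrt{x{\left(d{\left(3 \right)} \right)} + l} = \sqrt{- \frac{3^{3}}{2} - 54} = \sqrt{\left(- \frac{1}{2}\right) 27 - 54} = \sqrt{- \frac{27}{2} - 54} = \sqrt{- \frac{135}{2}} = \frac{3 i \sqrt{30}}{2}$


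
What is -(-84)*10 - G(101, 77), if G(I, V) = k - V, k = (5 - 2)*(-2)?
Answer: 923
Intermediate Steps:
k = -6 (k = 3*(-2) = -6)
G(I, V) = -6 - V
-(-84)*10 - G(101, 77) = -(-84)*10 - (-6 - 1*77) = -6*(-140) - (-6 - 77) = 840 - 1*(-83) = 840 + 83 = 923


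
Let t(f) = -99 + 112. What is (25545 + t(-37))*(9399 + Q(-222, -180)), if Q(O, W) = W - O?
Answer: 241293078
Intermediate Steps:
t(f) = 13
(25545 + t(-37))*(9399 + Q(-222, -180)) = (25545 + 13)*(9399 + (-180 - 1*(-222))) = 25558*(9399 + (-180 + 222)) = 25558*(9399 + 42) = 25558*9441 = 241293078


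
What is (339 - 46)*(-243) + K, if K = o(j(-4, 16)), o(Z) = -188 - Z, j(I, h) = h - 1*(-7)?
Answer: -71410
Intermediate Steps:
j(I, h) = 7 + h (j(I, h) = h + 7 = 7 + h)
K = -211 (K = -188 - (7 + 16) = -188 - 1*23 = -188 - 23 = -211)
(339 - 46)*(-243) + K = (339 - 46)*(-243) - 211 = 293*(-243) - 211 = -71199 - 211 = -71410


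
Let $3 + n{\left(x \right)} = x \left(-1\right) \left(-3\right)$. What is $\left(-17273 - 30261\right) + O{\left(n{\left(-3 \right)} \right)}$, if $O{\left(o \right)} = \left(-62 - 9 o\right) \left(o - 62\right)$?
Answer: $-50938$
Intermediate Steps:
$n{\left(x \right)} = -3 + 3 x$ ($n{\left(x \right)} = -3 + x \left(-1\right) \left(-3\right) = -3 + - x \left(-3\right) = -3 + 3 x$)
$O{\left(o \right)} = \left(-62 + o\right) \left(-62 - 9 o\right)$ ($O{\left(o \right)} = \left(-62 - 9 o\right) \left(-62 + o\right) = \left(-62 + o\right) \left(-62 - 9 o\right)$)
$\left(-17273 - 30261\right) + O{\left(n{\left(-3 \right)} \right)} = \left(-17273 - 30261\right) + \left(3844 - 9 \left(-3 + 3 \left(-3\right)\right)^{2} + 496 \left(-3 + 3 \left(-3\right)\right)\right) = -47534 + \left(3844 - 9 \left(-3 - 9\right)^{2} + 496 \left(-3 - 9\right)\right) = -47534 + \left(3844 - 9 \left(-12\right)^{2} + 496 \left(-12\right)\right) = -47534 - 3404 = -50938$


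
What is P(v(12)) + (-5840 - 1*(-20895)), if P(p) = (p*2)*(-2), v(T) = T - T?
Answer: 15055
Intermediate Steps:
v(T) = 0
P(p) = -4*p (P(p) = (2*p)*(-2) = -4*p)
P(v(12)) + (-5840 - 1*(-20895)) = -4*0 + (-5840 - 1*(-20895)) = 0 + (-5840 + 20895) = 0 + 15055 = 15055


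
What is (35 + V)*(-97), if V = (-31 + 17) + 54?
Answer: -7275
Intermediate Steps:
V = 40 (V = -14 + 54 = 40)
(35 + V)*(-97) = (35 + 40)*(-97) = 75*(-97) = -7275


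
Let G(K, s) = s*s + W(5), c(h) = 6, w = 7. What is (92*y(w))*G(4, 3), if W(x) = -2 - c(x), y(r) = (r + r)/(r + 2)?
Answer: 1288/9 ≈ 143.11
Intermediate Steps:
y(r) = 2*r/(2 + r) (y(r) = (2*r)/(2 + r) = 2*r/(2 + r))
W(x) = -8 (W(x) = -2 - 1*6 = -2 - 6 = -8)
G(K, s) = -8 + s² (G(K, s) = s*s - 8 = s² - 8 = -8 + s²)
(92*y(w))*G(4, 3) = (92*(2*7/(2 + 7)))*(-8 + 3²) = (92*(2*7/9))*(-8 + 9) = (92*(2*7*(⅑)))*1 = (92*(14/9))*1 = (1288/9)*1 = 1288/9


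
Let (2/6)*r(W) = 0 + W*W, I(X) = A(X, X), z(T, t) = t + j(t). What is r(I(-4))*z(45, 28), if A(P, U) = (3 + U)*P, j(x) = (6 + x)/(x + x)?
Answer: 9612/7 ≈ 1373.1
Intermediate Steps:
j(x) = (6 + x)/(2*x) (j(x) = (6 + x)/((2*x)) = (6 + x)*(1/(2*x)) = (6 + x)/(2*x))
z(T, t) = t + (6 + t)/(2*t)
A(P, U) = P*(3 + U)
I(X) = X*(3 + X)
r(W) = 3*W**2 (r(W) = 3*(0 + W*W) = 3*(0 + W**2) = 3*W**2)
r(I(-4))*z(45, 28) = (3*(-4*(3 - 4))**2)*(1/2 + 28 + 3/28) = (3*(-4*(-1))**2)*(1/2 + 28 + 3*(1/28)) = (3*4**2)*(1/2 + 28 + 3/28) = (3*16)*(801/28) = 48*(801/28) = 9612/7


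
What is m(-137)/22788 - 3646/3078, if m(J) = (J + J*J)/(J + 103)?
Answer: -392462/324729 ≈ -1.2086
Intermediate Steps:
m(J) = (J + J**2)/(103 + J)
m(-137)/22788 - 3646/3078 = -137*(1 - 137)/(103 - 137)/22788 - 3646/3078 = -137*(-136)/(-34)*(1/22788) - 3646*1/3078 = -137*(-1/34)*(-136)*(1/22788) - 1823/1539 = -548*1/22788 - 1823/1539 = -137/5697 - 1823/1539 = -392462/324729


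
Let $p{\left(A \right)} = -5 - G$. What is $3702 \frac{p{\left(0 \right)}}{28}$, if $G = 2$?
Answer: $- \frac{1851}{2} \approx -925.5$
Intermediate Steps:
$p{\left(A \right)} = -7$ ($p{\left(A \right)} = -5 - 2 = -7$)
$3702 \frac{p{\left(0 \right)}}{28} = 3702 \left(- \frac{7}{28}\right) = 3702 \left(\left(-7\right) \frac{1}{28}\right) = 3702 \left(- \frac{1}{4}\right) = - \frac{1851}{2}$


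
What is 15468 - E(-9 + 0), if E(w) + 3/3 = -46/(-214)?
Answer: 1655160/107 ≈ 15469.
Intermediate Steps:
E(w) = -84/107 (E(w) = -1 - 46/(-214) = -1 - 46*(-1/214) = -1 + 23/107 = -84/107)
15468 - E(-9 + 0) = 15468 - 1*(-84/107) = 15468 + 84/107 = 1655160/107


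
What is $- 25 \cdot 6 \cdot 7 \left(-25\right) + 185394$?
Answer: $211644$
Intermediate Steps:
$- 25 \cdot 6 \cdot 7 \left(-25\right) + 185394 = \left(-25\right) 42 \left(-25\right) + 185394 = \left(-1050\right) \left(-25\right) + 185394 = 26250 + 185394 = 211644$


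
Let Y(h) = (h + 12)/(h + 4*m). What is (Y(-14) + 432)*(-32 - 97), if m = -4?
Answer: -278683/5 ≈ -55737.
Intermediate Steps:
Y(h) = (12 + h)/(-16 + h) (Y(h) = (h + 12)/(h + 4*(-4)) = (12 + h)/(h - 16) = (12 + h)/(-16 + h))
(Y(-14) + 432)*(-32 - 97) = ((12 - 14)/(-16 - 14) + 432)*(-32 - 97) = (-2/(-30) + 432)*(-129) = (-1/30*(-2) + 432)*(-129) = (1/15 + 432)*(-129) = (6481/15)*(-129) = -278683/5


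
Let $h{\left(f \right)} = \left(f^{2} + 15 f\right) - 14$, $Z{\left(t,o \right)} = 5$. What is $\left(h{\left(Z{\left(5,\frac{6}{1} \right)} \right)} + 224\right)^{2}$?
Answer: $96100$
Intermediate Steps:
$h{\left(f \right)} = -14 + f^{2} + 15 f$
$\left(h{\left(Z{\left(5,\frac{6}{1} \right)} \right)} + 224\right)^{2} = \left(\left(-14 + 5^{2} + 15 \cdot 5\right) + 224\right)^{2} = \left(\left(-14 + 25 + 75\right) + 224\right)^{2} = \left(86 + 224\right)^{2} = 310^{2} = 96100$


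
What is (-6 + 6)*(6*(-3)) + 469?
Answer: 469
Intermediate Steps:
(-6 + 6)*(6*(-3)) + 469 = 0*(-18) + 469 = 0 + 469 = 469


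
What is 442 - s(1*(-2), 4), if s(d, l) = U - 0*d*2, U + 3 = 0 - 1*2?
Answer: 447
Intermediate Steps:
U = -5 (U = -3 + (0 - 1*2) = -3 + (0 - 2) = -3 - 2 = -5)
s(d, l) = -5 (s(d, l) = -5 - 0*d*2 = -5 - 0*2 = -5 - 1*0 = -5 + 0 = -5)
442 - s(1*(-2), 4) = 442 - 1*(-5) = 442 + 5 = 447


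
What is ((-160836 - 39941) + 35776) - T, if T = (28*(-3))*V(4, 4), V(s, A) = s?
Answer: -164665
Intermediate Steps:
T = -336 (T = (28*(-3))*4 = -84*4 = -336)
((-160836 - 39941) + 35776) - T = ((-160836 - 39941) + 35776) - 1*(-336) = (-200777 + 35776) + 336 = -165001 + 336 = -164665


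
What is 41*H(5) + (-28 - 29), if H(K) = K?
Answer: 148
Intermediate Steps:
41*H(5) + (-28 - 29) = 41*5 + (-28 - 29) = 205 - 57 = 148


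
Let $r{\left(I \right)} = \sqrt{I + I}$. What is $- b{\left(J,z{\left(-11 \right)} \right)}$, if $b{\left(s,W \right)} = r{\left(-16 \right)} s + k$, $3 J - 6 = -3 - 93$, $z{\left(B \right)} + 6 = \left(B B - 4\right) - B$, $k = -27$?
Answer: $27 + 120 i \sqrt{2} \approx 27.0 + 169.71 i$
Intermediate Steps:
$r{\left(I \right)} = \sqrt{2} \sqrt{I}$ ($r{\left(I \right)} = \sqrt{2 I} = \sqrt{2} \sqrt{I}$)
$z{\left(B \right)} = -10 + B^{2} - B$ ($z{\left(B \right)} = -6 - \left(4 + B - B B\right) = -6 - \left(4 + B - B^{2}\right) = -10 + B^{2} - B$)
$J = -30$ ($J = 2 + \frac{-3 - 93}{3} = 2 + \frac{1}{3} \left(-96\right) = 2 - 32 = -30$)
$b{\left(s,W \right)} = -27 + 4 i s \sqrt{2}$ ($b{\left(s,W \right)} = \sqrt{2} \sqrt{-16} s - 27 = \sqrt{2} \cdot 4 i s - 27 = 4 i \sqrt{2} s - 27 = 4 i s \sqrt{2} - 27 = -27 + 4 i s \sqrt{2}$)
$- b{\left(J,z{\left(-11 \right)} \right)} = - (-27 + 4 i \left(-30\right) \sqrt{2}) = - (-27 - 120 i \sqrt{2}) = 27 + 120 i \sqrt{2}$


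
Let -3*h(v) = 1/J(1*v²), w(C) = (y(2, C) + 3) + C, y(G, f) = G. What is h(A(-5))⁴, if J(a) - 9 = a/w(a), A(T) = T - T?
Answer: 1/531441 ≈ 1.8817e-6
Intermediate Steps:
A(T) = 0
w(C) = 5 + C (w(C) = (2 + 3) + C = 5 + C)
J(a) = 9 + a/(5 + a)
h(v) = -(5 + v²)/(15*(9 + 2*v²)) (h(v) = -(5 + 1*v²)/(5*(9 + 2*(1*v²)))/3 = -(5 + v²)/(5*(9 + 2*v²))/3 = -(5 + v²)/(15*(9 + 2*v²)))
h(A(-5))⁴ = ((-5 - 1*0²)/(15*(9 + 2*0²)))⁴ = ((-5 - 1*0)/(15*(9 + 2*0)))⁴ = ((-5 + 0)/(15*(9 + 0)))⁴ = ((1/15)*(-5)/9)⁴ = ((1/15)*(⅑)*(-5))⁴ = (-1/27)⁴ = 1/531441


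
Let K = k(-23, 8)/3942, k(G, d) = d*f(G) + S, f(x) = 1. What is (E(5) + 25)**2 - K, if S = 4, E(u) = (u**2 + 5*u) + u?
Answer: 4204798/657 ≈ 6400.0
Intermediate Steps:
E(u) = u**2 + 6*u
k(G, d) = 4 + d (k(G, d) = d*1 + 4 = d + 4 = 4 + d)
K = 2/657 (K = (4 + 8)/3942 = 12*(1/3942) = 2/657 ≈ 0.0030441)
(E(5) + 25)**2 - K = (5*(6 + 5) + 25)**2 - 1*2/657 = (5*11 + 25)**2 - 2/657 = (55 + 25)**2 - 2/657 = 80**2 - 2/657 = 6400 - 2/657 = 4204798/657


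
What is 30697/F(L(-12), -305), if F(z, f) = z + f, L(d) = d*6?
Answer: -30697/377 ≈ -81.424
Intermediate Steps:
L(d) = 6*d
F(z, f) = f + z
30697/F(L(-12), -305) = 30697/(-305 + 6*(-12)) = 30697/(-305 - 72) = 30697/(-377) = 30697*(-1/377) = -30697/377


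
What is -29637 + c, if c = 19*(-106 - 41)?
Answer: -32430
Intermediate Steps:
c = -2793 (c = 19*(-147) = -2793)
-29637 + c = -29637 - 2793 = -32430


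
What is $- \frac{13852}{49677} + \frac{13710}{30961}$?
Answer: $\frac{252199898}{1538049597} \approx 0.16397$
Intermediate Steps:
$- \frac{13852}{49677} + \frac{13710}{30961} = \frac{252199898}{1538049597}$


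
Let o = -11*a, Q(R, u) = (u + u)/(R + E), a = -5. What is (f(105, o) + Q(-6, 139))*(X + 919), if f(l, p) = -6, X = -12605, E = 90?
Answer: 660259/21 ≈ 31441.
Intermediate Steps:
Q(R, u) = 2*u/(90 + R) (Q(R, u) = (u + u)/(R + 90) = (2*u)/(90 + R) = 2*u/(90 + R))
o = 55 (o = -11*(-5) = 55)
(f(105, o) + Q(-6, 139))*(X + 919) = (-6 + 2*139/(90 - 6))*(-12605 + 919) = (-6 + 2*139/84)*(-11686) = (-6 + 2*139*(1/84))*(-11686) = (-6 + 139/42)*(-11686) = -113/42*(-11686) = 660259/21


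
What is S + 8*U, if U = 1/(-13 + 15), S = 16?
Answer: 20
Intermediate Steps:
U = ½ (U = 1/2 = ½ ≈ 0.50000)
S + 8*U = 16 + 8*(½) = 16 + 4 = 20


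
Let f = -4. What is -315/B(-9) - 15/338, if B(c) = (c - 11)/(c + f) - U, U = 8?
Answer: 32925/676 ≈ 48.706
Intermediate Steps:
B(c) = -8 + (-11 + c)/(-4 + c) (B(c) = (c - 11)/(c - 4) - 1*8 = (-11 + c)/(-4 + c) - 8 = -8 + (-11 + c)/(-4 + c))
-315/B(-9) - 15/338 = -315*(-4 - 9)/(7*(3 - 1*(-9))) - 15/338 = -315*(-13/(7*(3 + 9))) - 15*1/338 = -315/(7*(-1/13)*12) - 15/338 = -315/(-84/13) - 15/338 = -315*(-13/84) - 15/338 = 195/4 - 15/338 = 32925/676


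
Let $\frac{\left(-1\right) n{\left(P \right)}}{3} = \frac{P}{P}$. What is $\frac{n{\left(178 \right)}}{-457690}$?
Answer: $\frac{3}{457690} \approx 6.5547 \cdot 10^{-6}$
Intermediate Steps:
$n{\left(P \right)} = -3$ ($n{\left(P \right)} = - 3 \frac{P}{P} = \left(-3\right) 1 = -3$)
$\frac{n{\left(178 \right)}}{-457690} = - \frac{3}{-457690} = \left(-3\right) \left(- \frac{1}{457690}\right) = \frac{3}{457690}$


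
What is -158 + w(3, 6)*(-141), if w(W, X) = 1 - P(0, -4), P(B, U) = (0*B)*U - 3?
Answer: -722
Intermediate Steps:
P(B, U) = -3 (P(B, U) = 0*U - 3 = 0 - 3 = -3)
w(W, X) = 4 (w(W, X) = 1 - 1*(-3) = 1 + 3 = 4)
-158 + w(3, 6)*(-141) = -158 + 4*(-141) = -158 - 564 = -722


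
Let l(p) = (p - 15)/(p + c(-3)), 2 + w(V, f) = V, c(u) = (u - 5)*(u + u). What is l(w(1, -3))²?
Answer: 256/2209 ≈ 0.11589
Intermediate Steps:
c(u) = 2*u*(-5 + u) (c(u) = (-5 + u)*(2*u) = 2*u*(-5 + u))
w(V, f) = -2 + V
l(p) = (-15 + p)/(48 + p) (l(p) = (p - 15)/(p + 2*(-3)*(-5 - 3)) = (-15 + p)/(p + 2*(-3)*(-8)) = (-15 + p)/(p + 48) = (-15 + p)/(48 + p))
l(w(1, -3))² = ((-15 + (-2 + 1))/(48 + (-2 + 1)))² = ((-15 - 1)/(48 - 1))² = (-16/47)² = 256/2209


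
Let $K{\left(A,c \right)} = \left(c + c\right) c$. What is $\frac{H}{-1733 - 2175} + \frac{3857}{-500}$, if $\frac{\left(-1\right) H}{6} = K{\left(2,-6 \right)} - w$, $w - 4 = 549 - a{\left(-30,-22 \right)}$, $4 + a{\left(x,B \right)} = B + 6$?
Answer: $- \frac{4144039}{488500} \approx -8.4832$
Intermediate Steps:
$a{\left(x,B \right)} = 2 + B$ ($a{\left(x,B \right)} = -4 + \left(B + 6\right) = -4 + \left(6 + B\right) = 2 + B$)
$K{\left(A,c \right)} = 2 c^{2}$ ($K{\left(A,c \right)} = 2 c c = 2 c^{2}$)
$w = 573$ ($w = 4 + \left(549 - \left(2 - 22\right)\right) = 4 + \left(549 - -20\right) = 4 + \left(549 + 20\right) = 4 + 569 = 573$)
$H = 3006$ ($H = - 6 \left(2 \left(-6\right)^{2} - 573\right) = - 6 \left(2 \cdot 36 - 573\right) = - 6 \left(72 - 573\right) = \left(-6\right) \left(-501\right) = 3006$)
$\frac{H}{-1733 - 2175} + \frac{3857}{-500} = \frac{3006}{-1733 - 2175} + \frac{3857}{-500} = \frac{3006}{-1733 - 2175} + 3857 \left(- \frac{1}{500}\right) = \frac{3006}{-3908} - \frac{3857}{500} = 3006 \left(- \frac{1}{3908}\right) - \frac{3857}{500} = - \frac{1503}{1954} - \frac{3857}{500} = - \frac{4144039}{488500}$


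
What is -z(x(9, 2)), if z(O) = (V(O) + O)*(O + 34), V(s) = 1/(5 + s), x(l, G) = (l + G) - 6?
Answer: -1989/10 ≈ -198.90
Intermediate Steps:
x(l, G) = -6 + G + l (x(l, G) = (G + l) - 6 = -6 + G + l)
z(O) = (34 + O)*(O + 1/(5 + O)) (z(O) = (1/(5 + O) + O)*(O + 34) = (O + 1/(5 + O))*(34 + O) = (34 + O)*(O + 1/(5 + O)))
-z(x(9, 2)) = -(34 + (-6 + 2 + 9) + (-6 + 2 + 9)*(5 + (-6 + 2 + 9))*(34 + (-6 + 2 + 9)))/(5 + (-6 + 2 + 9)) = -(34 + 5 + 5*(5 + 5)*(34 + 5))/(5 + 5) = -(34 + 5 + 5*10*39)/10 = -(34 + 5 + 1950)/10 = -1989/10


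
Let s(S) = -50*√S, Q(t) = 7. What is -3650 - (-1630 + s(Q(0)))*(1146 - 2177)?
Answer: -1684180 - 51550*√7 ≈ -1.8206e+6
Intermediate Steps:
-3650 - (-1630 + s(Q(0)))*(1146 - 2177) = -3650 - (-1630 - 50*√7)*(1146 - 2177) = -3650 - (-1630 - 50*√7)*(-1031) = -3650 - (1680530 + 51550*√7) = -3650 + (-1680530 - 51550*√7) = -1684180 - 51550*√7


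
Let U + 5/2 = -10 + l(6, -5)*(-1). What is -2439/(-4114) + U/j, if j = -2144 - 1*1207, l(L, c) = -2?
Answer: 1369381/2297669 ≈ 0.59599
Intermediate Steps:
j = -3351 (j = -2144 - 1207 = -3351)
U = -21/2 (U = -5/2 + (-10 - 2*(-1)) = -5/2 + (-10 + 2) = -5/2 - 8 = -21/2 ≈ -10.500)
-2439/(-4114) + U/j = -2439/(-4114) - 21/2/(-3351) = -2439*(-1/4114) - 21/2*(-1/3351) = 2439/4114 + 7/2234 = 1369381/2297669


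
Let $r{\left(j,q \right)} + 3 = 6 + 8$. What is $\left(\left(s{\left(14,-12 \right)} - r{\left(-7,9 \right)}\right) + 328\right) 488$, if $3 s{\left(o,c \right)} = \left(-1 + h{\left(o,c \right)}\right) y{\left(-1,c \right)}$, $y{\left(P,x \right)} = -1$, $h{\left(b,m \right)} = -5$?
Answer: $155672$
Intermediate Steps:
$s{\left(o,c \right)} = 2$ ($s{\left(o,c \right)} = \frac{\left(-1 - 5\right) \left(-1\right)}{3} = \frac{\left(-6\right) \left(-1\right)}{3} = \frac{1}{3} \cdot 6 = 2$)
$r{\left(j,q \right)} = 11$ ($r{\left(j,q \right)} = -3 + \left(6 + 8\right) = -3 + 14 = 11$)
$\left(\left(s{\left(14,-12 \right)} - r{\left(-7,9 \right)}\right) + 328\right) 488 = \left(\left(2 - 11\right) + 328\right) 488 = \left(-9 + 328\right) 488 = 319 \cdot 488 = 155672$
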